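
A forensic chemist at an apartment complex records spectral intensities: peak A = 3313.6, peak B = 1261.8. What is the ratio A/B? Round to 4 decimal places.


Spectral peak ratio:
Peak A = 3313.6 counts
Peak B = 1261.8 counts
Ratio = 3313.6 / 1261.8 = 2.6261

2.6261


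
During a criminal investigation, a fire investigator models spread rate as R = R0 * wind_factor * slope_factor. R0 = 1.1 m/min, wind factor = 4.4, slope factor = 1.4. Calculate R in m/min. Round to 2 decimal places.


Fire spread rate calculation:
R = R0 * wind_factor * slope_factor
= 1.1 * 4.4 * 1.4
= 4.84 * 1.4
= 6.78 m/min

6.78


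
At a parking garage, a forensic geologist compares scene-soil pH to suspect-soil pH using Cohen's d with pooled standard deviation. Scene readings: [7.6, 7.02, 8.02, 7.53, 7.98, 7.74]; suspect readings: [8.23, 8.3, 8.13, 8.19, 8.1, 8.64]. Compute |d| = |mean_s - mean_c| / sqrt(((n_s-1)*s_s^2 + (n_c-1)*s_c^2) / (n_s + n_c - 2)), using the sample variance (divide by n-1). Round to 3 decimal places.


Pooled-variance Cohen's d for soil pH comparison:
Scene mean = 45.89 / 6 = 7.648333
Suspect mean = 49.59 / 6 = 8.265
Scene sample variance s_s^2 = 0.133537
Suspect sample variance s_c^2 = 0.03883
Pooled variance = ((n_s-1)*s_s^2 + (n_c-1)*s_c^2) / (n_s + n_c - 2) = 0.086183
Pooled SD = sqrt(0.086183) = 0.293569
Mean difference = -0.616667
|d| = |-0.616667| / 0.293569 = 2.101

2.101


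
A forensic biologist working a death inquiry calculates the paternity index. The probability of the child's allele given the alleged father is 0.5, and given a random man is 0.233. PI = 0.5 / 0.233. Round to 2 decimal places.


Paternity Index calculation:
PI = P(allele|father) / P(allele|random)
PI = 0.5 / 0.233
PI = 2.15

2.15


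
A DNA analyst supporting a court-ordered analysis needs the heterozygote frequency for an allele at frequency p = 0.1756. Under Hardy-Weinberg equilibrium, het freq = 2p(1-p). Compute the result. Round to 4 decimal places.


Hardy-Weinberg heterozygote frequency:
q = 1 - p = 1 - 0.1756 = 0.8244
2pq = 2 * 0.1756 * 0.8244 = 0.2895

0.2895


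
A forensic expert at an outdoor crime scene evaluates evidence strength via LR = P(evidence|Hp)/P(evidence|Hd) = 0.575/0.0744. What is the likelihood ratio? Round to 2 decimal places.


Likelihood ratio calculation:
LR = P(E|Hp) / P(E|Hd)
LR = 0.575 / 0.0744
LR = 7.73

7.73


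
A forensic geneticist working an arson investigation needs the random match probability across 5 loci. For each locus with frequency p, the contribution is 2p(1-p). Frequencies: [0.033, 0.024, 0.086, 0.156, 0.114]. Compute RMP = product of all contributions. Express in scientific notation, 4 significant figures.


Computing RMP for 5 loci:
Locus 1: 2 * 0.033 * 0.967 = 0.063822
Locus 2: 2 * 0.024 * 0.976 = 0.046848
Locus 3: 2 * 0.086 * 0.914 = 0.157208
Locus 4: 2 * 0.156 * 0.844 = 0.263328
Locus 5: 2 * 0.114 * 0.886 = 0.202008
RMP = 2.500e-05

2.500e-05


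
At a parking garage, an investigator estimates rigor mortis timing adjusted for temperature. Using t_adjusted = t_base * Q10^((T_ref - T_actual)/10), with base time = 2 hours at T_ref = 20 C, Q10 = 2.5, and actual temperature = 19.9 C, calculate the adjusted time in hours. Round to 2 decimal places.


Rigor mortis time adjustment:
Exponent = (T_ref - T_actual) / 10 = (20 - 19.9) / 10 = 0.01
Q10 factor = 2.5^0.01 = 1.00921
t_adjusted = 2 * 1.00921 = 2.02 hours

2.02


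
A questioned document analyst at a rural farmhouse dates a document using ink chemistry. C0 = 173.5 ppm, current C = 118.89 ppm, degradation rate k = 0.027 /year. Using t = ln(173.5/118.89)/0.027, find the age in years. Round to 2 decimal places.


Document age estimation:
C0/C = 173.5 / 118.89 = 1.459332
ln(C0/C) = 0.377979
t = 0.377979 / 0.027 = 14.00 years

14.00


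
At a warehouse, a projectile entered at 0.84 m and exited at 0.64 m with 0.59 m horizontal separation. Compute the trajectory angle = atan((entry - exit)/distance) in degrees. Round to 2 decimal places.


Bullet trajectory angle:
Height difference = 0.84 - 0.64 = 0.2 m
angle = atan(0.2 / 0.59)
angle = atan(0.338983)
angle = 18.73 degrees

18.73


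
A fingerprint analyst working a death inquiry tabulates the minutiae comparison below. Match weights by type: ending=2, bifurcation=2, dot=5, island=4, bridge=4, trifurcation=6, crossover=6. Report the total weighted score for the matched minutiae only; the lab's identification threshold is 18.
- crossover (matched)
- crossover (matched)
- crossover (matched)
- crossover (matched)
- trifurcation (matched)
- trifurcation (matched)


Weighted minutiae match score:
  crossover: matched, +6 (running total 6)
  crossover: matched, +6 (running total 12)
  crossover: matched, +6 (running total 18)
  crossover: matched, +6 (running total 24)
  trifurcation: matched, +6 (running total 30)
  trifurcation: matched, +6 (running total 36)
Total score = 36
Threshold = 18; verdict = identification

36


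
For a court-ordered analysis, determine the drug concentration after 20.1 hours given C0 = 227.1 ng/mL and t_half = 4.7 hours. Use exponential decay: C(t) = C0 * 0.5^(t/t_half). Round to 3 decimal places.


Drug concentration decay:
Number of half-lives = t / t_half = 20.1 / 4.7 = 4.276596
Decay factor = 0.5^4.276596 = 0.05159603
C(t) = 227.1 * 0.05159603 = 11.717 ng/mL

11.717


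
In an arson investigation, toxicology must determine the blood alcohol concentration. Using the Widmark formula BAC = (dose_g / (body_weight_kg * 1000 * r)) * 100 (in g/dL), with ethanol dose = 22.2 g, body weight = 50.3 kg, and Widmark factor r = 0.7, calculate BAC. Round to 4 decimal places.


Applying the Widmark formula:
BAC = (dose_g / (body_wt * 1000 * r)) * 100
Denominator = 50.3 * 1000 * 0.7 = 35210
BAC = (22.2 / 35210) * 100
BAC = 0.0631 g/dL

0.0631


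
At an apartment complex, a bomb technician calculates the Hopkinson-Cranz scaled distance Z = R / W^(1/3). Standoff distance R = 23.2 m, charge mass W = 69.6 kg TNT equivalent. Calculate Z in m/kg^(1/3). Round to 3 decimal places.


Scaled distance calculation:
W^(1/3) = 69.6^(1/3) = 4.11342
Z = R / W^(1/3) = 23.2 / 4.11342
Z = 5.640 m/kg^(1/3)

5.640


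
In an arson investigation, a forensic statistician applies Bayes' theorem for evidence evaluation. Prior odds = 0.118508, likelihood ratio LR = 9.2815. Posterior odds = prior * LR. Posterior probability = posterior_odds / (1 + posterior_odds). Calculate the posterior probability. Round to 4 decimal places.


Bayesian evidence evaluation:
Posterior odds = prior_odds * LR = 0.118508 * 9.2815 = 1.099932
Posterior probability = posterior_odds / (1 + posterior_odds)
= 1.099932 / (1 + 1.099932)
= 1.099932 / 2.099932
= 0.5238

0.5238


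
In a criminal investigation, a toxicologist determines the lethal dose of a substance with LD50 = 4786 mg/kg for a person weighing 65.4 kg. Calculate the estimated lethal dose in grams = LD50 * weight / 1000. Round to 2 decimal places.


Lethal dose calculation:
Lethal dose = LD50 * body_weight / 1000
= 4786 * 65.4 / 1000
= 313004.4 / 1000
= 313.00 g

313.00


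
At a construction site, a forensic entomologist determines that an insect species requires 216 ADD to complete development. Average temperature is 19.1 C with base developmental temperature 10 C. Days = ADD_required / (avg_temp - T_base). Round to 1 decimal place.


Insect development time:
Effective temperature = avg_temp - T_base = 19.1 - 10 = 9.1 C
Days = ADD / effective_temp = 216 / 9.1 = 23.7 days

23.7


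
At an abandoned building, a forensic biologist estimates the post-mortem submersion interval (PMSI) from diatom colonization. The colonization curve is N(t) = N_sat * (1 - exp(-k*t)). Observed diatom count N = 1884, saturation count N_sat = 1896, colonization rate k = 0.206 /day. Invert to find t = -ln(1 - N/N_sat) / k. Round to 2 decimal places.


PMSI from diatom colonization curve:
N / N_sat = 1884 / 1896 = 0.993671
1 - N/N_sat = 0.006329
ln(1 - N/N_sat) = -5.062613
t = -ln(1 - N/N_sat) / k = -(-5.062613) / 0.206 = 24.58 days

24.58


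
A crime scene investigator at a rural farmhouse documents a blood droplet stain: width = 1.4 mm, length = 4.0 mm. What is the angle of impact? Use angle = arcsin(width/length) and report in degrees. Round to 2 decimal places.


Blood spatter impact angle calculation:
width / length = 1.4 / 4.0 = 0.35
angle = arcsin(0.35)
angle = 20.49 degrees

20.49


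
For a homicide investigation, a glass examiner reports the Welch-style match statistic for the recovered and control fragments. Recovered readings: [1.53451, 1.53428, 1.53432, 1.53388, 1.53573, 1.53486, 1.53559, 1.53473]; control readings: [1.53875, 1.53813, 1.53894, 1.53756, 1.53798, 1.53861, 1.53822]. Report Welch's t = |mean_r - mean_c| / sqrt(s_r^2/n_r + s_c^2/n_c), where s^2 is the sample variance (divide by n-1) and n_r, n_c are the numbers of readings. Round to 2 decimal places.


Welch's t-criterion for glass RI comparison:
Recovered mean = sum / n_r = 12.2779 / 8 = 1.5347375
Control mean = sum / n_c = 10.76819 / 7 = 1.5383129
Recovered sample variance s_r^2 = 4.13936e-07
Control sample variance s_c^2 = 2.32057e-07
Welch SE (unpooled) = sqrt(s_r^2/n_r + s_c^2/n_c) = sqrt(5.1742e-08 + 3.3151e-08) = sqrt(8.4893e-08) = 0.000291364
|mean_r - mean_c| = 0.00357536
t = 0.00357536 / 0.000291364 = 12.27

12.27


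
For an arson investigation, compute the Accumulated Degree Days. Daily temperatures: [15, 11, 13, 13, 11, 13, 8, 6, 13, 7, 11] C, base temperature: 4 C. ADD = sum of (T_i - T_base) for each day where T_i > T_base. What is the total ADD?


Computing ADD day by day:
Day 1: max(0, 15 - 4) = 11
Day 2: max(0, 11 - 4) = 7
Day 3: max(0, 13 - 4) = 9
Day 4: max(0, 13 - 4) = 9
Day 5: max(0, 11 - 4) = 7
Day 6: max(0, 13 - 4) = 9
Day 7: max(0, 8 - 4) = 4
Day 8: max(0, 6 - 4) = 2
Day 9: max(0, 13 - 4) = 9
Day 10: max(0, 7 - 4) = 3
Day 11: max(0, 11 - 4) = 7
Total ADD = 77

77


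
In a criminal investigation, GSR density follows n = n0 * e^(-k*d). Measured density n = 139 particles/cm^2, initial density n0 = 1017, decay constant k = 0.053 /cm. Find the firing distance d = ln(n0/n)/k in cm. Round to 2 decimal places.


GSR distance calculation:
n0/n = 1017 / 139 = 7.316547
ln(n0/n) = 1.990138
d = 1.990138 / 0.053 = 37.55 cm

37.55


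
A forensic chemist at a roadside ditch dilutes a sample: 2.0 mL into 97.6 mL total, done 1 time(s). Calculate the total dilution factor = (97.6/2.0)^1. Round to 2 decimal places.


Dilution factor calculation:
Single dilution = V_total / V_sample = 97.6 / 2.0 ≈ 48.8
Number of dilutions = 1
Total DF = (97.6 / 2.0)^1 (full precision, rounded at the end) = 48.80

48.80


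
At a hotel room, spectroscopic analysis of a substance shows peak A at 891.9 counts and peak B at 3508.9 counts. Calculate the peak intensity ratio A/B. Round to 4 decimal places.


Spectral peak ratio:
Peak A = 891.9 counts
Peak B = 3508.9 counts
Ratio = 891.9 / 3508.9 = 0.2542

0.2542


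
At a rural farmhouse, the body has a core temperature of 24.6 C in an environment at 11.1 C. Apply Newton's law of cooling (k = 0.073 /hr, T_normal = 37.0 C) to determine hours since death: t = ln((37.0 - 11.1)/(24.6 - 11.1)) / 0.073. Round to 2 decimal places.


Using Newton's law of cooling:
t = ln((T_normal - T_ambient) / (T_body - T_ambient)) / k
T_normal - T_ambient = 25.9
T_body - T_ambient = 13.5
Ratio = 1.918519
ln(ratio) = 0.651554
t = 0.651554 / 0.073 = 8.93 hours

8.93


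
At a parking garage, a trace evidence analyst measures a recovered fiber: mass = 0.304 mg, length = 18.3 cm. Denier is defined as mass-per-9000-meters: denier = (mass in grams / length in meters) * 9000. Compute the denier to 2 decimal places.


Denier calculation:
Mass in grams = 0.304 mg / 1000 = 0.000304 g
Length in meters = 18.3 cm / 100 = 0.183 m
Linear density = mass / length = 0.000304 / 0.183 = 0.0016612 g/m
Denier = (g/m) * 9000 = 0.0016612 * 9000 = 14.95

14.95


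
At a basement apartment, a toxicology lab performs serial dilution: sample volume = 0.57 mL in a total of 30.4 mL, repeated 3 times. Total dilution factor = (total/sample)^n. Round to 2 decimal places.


Dilution factor calculation:
Single dilution = V_total / V_sample = 30.4 / 0.57 ≈ 53.333333
Number of dilutions = 3
Total DF = (30.4 / 0.57)^3 (full precision, rounded at the end) = 151703.70

151703.70


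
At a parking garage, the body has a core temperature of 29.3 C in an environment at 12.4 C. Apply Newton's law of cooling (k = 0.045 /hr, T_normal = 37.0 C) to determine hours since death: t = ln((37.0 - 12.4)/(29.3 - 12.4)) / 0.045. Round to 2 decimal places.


Using Newton's law of cooling:
t = ln((T_normal - T_ambient) / (T_body - T_ambient)) / k
T_normal - T_ambient = 24.6
T_body - T_ambient = 16.9
Ratio = 1.455621
ln(ratio) = 0.375433
t = 0.375433 / 0.045 = 8.34 hours

8.34


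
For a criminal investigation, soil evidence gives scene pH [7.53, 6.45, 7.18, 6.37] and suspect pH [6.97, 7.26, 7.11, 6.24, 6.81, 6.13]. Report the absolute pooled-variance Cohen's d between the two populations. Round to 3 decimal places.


Pooled-variance Cohen's d for soil pH comparison:
Scene mean = 27.53 / 4 = 6.8825
Suspect mean = 40.52 / 6 = 6.753333
Scene sample variance s_s^2 = 0.319158
Suspect sample variance s_c^2 = 0.217227
Pooled variance = ((n_s-1)*s_s^2 + (n_c-1)*s_c^2) / (n_s + n_c - 2) = 0.255451
Pooled SD = sqrt(0.255451) = 0.505422
Mean difference = 0.129167
|d| = |0.129167| / 0.505422 = 0.256

0.256


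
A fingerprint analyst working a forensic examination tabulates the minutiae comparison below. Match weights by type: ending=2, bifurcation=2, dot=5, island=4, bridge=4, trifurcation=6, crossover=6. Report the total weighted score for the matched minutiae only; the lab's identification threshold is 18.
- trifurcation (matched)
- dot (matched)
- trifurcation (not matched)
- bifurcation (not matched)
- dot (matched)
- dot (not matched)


Weighted minutiae match score:
  trifurcation: matched, +6 (running total 6)
  dot: matched, +5 (running total 11)
  trifurcation: not matched, +0
  bifurcation: not matched, +0
  dot: matched, +5 (running total 16)
  dot: not matched, +0
Total score = 16
Threshold = 18; verdict = inconclusive

16


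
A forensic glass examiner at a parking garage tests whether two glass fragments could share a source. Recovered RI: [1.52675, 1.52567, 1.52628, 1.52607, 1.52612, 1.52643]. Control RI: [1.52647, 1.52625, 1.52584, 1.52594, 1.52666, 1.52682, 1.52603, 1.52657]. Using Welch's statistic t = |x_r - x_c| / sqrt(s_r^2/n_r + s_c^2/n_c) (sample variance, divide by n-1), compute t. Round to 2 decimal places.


Welch's t-criterion for glass RI comparison:
Recovered mean = sum / n_r = 9.15732 / 6 = 1.52622
Control mean = sum / n_c = 12.21058 / 8 = 1.5263225
Recovered sample variance s_r^2 = 1.3272e-07
Control sample variance s_c^2 = 1.30621e-07
Welch SE (unpooled) = sqrt(s_r^2/n_r + s_c^2/n_c) = sqrt(2.212e-08 + 1.63277e-08) = sqrt(3.84477e-08) = 0.000196081
|mean_r - mean_c| = 0.0001025
t = 0.0001025 / 0.000196081 = 0.52

0.52


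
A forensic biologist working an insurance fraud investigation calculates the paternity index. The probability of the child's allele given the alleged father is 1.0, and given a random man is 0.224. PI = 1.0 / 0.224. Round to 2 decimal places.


Paternity Index calculation:
PI = P(allele|father) / P(allele|random)
PI = 1.0 / 0.224
PI = 4.46

4.46


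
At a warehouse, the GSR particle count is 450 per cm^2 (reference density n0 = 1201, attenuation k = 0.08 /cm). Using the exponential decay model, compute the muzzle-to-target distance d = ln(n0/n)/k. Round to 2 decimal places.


GSR distance calculation:
n0/n = 1201 / 450 = 2.668889
ln(n0/n) = 0.981662
d = 0.981662 / 0.08 = 12.27 cm

12.27


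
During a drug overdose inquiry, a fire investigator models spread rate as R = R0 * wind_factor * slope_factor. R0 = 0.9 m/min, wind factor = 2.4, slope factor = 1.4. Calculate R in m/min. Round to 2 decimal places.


Fire spread rate calculation:
R = R0 * wind_factor * slope_factor
= 0.9 * 2.4 * 1.4
= 2.16 * 1.4
= 3.02 m/min

3.02


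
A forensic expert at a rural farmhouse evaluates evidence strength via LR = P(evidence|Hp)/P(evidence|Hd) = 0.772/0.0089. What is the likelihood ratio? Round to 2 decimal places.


Likelihood ratio calculation:
LR = P(E|Hp) / P(E|Hd)
LR = 0.772 / 0.0089
LR = 86.74

86.74


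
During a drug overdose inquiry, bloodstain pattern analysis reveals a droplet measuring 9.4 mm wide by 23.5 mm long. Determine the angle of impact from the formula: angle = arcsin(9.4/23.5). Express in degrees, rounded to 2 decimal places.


Blood spatter impact angle calculation:
width / length = 9.4 / 23.5 = 0.4
angle = arcsin(0.4)
angle = 23.58 degrees

23.58


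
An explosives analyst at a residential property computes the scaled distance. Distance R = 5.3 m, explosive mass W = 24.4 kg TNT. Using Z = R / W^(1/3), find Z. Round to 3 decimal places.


Scaled distance calculation:
W^(1/3) = 24.4^(1/3) = 2.900436
Z = R / W^(1/3) = 5.3 / 2.900436
Z = 1.827 m/kg^(1/3)

1.827


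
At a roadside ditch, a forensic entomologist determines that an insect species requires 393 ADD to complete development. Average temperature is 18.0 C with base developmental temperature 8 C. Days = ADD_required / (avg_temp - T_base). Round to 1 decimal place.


Insect development time:
Effective temperature = avg_temp - T_base = 18.0 - 8 = 10.0 C
Days = ADD / effective_temp = 393 / 10.0 = 39.3 days

39.3


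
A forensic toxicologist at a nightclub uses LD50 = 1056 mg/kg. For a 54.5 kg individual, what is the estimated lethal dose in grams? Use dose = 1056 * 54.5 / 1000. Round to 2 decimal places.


Lethal dose calculation:
Lethal dose = LD50 * body_weight / 1000
= 1056 * 54.5 / 1000
= 57552 / 1000
= 57.55 g

57.55


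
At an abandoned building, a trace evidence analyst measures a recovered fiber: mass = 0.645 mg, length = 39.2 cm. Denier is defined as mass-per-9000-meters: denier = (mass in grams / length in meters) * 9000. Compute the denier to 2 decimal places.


Denier calculation:
Mass in grams = 0.645 mg / 1000 = 0.000645 g
Length in meters = 39.2 cm / 100 = 0.392 m
Linear density = mass / length = 0.000645 / 0.392 = 0.00164541 g/m
Denier = (g/m) * 9000 = 0.00164541 * 9000 = 14.81

14.81


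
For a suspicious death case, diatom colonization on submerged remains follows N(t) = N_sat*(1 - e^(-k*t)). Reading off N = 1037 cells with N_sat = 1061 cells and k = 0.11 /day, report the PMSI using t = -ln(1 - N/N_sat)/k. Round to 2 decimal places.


PMSI from diatom colonization curve:
N / N_sat = 1037 / 1061 = 0.97738
1 - N/N_sat = 0.02262
ln(1 - N/N_sat) = -3.788921
t = -ln(1 - N/N_sat) / k = -(-3.788921) / 0.11 = 34.44 days

34.44


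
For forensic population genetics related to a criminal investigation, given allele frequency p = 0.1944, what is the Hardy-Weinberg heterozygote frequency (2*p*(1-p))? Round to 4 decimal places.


Hardy-Weinberg heterozygote frequency:
q = 1 - p = 1 - 0.1944 = 0.8056
2pq = 2 * 0.1944 * 0.8056 = 0.3132

0.3132


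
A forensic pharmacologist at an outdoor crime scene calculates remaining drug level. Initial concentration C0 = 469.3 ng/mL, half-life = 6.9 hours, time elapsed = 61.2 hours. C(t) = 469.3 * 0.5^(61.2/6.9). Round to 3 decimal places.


Drug concentration decay:
Number of half-lives = t / t_half = 61.2 / 6.9 = 8.869565
Decay factor = 0.5^8.869565 = 0.00213794
C(t) = 469.3 * 0.00213794 = 1.003 ng/mL

1.003


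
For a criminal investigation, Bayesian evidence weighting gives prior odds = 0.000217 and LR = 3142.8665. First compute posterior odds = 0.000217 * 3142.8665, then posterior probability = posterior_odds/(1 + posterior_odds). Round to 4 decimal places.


Bayesian evidence evaluation:
Posterior odds = prior_odds * LR = 0.000217 * 3142.8665 = 0.682002
Posterior probability = posterior_odds / (1 + posterior_odds)
= 0.682002 / (1 + 0.682002)
= 0.682002 / 1.682002
= 0.4055

0.4055


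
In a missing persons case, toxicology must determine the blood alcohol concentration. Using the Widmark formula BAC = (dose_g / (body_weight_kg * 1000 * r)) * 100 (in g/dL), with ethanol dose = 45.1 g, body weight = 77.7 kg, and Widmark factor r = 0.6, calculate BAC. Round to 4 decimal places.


Applying the Widmark formula:
BAC = (dose_g / (body_wt * 1000 * r)) * 100
Denominator = 77.7 * 1000 * 0.6 = 46620
BAC = (45.1 / 46620) * 100
BAC = 0.0967 g/dL

0.0967


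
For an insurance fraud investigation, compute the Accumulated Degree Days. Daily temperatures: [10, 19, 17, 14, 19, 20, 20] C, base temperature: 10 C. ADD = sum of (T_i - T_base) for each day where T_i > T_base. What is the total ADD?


Computing ADD day by day:
Day 1: max(0, 10 - 10) = 0
Day 2: max(0, 19 - 10) = 9
Day 3: max(0, 17 - 10) = 7
Day 4: max(0, 14 - 10) = 4
Day 5: max(0, 19 - 10) = 9
Day 6: max(0, 20 - 10) = 10
Day 7: max(0, 20 - 10) = 10
Total ADD = 49

49


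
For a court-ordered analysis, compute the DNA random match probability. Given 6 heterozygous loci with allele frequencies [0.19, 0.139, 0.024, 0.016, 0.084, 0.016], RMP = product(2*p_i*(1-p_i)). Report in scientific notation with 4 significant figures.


Computing RMP for 6 loci:
Locus 1: 2 * 0.19 * 0.81 = 0.3078
Locus 2: 2 * 0.139 * 0.861 = 0.239358
Locus 3: 2 * 0.024 * 0.976 = 0.046848
Locus 4: 2 * 0.016 * 0.984 = 0.031488
Locus 5: 2 * 0.084 * 0.916 = 0.153888
Locus 6: 2 * 0.016 * 0.984 = 0.031488
RMP = 5.266e-07

5.266e-07


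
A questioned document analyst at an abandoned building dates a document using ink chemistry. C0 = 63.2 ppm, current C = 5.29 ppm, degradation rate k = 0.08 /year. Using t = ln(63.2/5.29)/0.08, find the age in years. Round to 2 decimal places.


Document age estimation:
C0/C = 63.2 / 5.29 = 11.94707
ln(C0/C) = 2.480486
t = 2.480486 / 0.08 = 31.01 years

31.01


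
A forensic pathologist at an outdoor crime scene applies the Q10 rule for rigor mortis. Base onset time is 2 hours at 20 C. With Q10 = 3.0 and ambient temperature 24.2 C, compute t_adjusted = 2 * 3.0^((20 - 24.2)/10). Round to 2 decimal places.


Rigor mortis time adjustment:
Exponent = (T_ref - T_actual) / 10 = (20 - 24.2) / 10 = -0.42
Q10 factor = 3.0^-0.42 = 0.63039
t_adjusted = 2 * 0.63039 = 1.26 hours

1.26


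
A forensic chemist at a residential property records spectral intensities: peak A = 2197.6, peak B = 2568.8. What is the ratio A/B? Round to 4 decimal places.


Spectral peak ratio:
Peak A = 2197.6 counts
Peak B = 2568.8 counts
Ratio = 2197.6 / 2568.8 = 0.8555

0.8555


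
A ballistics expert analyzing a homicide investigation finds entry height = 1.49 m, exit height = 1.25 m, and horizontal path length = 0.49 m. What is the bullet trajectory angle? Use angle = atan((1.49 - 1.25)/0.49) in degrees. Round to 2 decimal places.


Bullet trajectory angle:
Height difference = 1.49 - 1.25 = 0.24 m
angle = atan(0.24 / 0.49)
angle = atan(0.489796)
angle = 26.10 degrees

26.10


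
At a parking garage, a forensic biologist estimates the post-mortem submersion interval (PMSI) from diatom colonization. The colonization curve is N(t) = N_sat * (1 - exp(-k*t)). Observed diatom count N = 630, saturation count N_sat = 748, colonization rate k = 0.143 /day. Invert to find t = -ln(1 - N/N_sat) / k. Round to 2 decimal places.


PMSI from diatom colonization curve:
N / N_sat = 630 / 748 = 0.842246
1 - N/N_sat = 0.157754
ln(1 - N/N_sat) = -1.846718
t = -ln(1 - N/N_sat) / k = -(-1.846718) / 0.143 = 12.91 days

12.91


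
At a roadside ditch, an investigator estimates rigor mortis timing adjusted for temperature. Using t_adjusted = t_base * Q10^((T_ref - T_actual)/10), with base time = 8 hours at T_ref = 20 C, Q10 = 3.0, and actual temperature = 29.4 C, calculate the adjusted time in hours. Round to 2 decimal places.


Rigor mortis time adjustment:
Exponent = (T_ref - T_actual) / 10 = (20 - 29.4) / 10 = -0.94
Q10 factor = 3.0^-0.94 = 0.35605
t_adjusted = 8 * 0.35605 = 2.85 hours

2.85


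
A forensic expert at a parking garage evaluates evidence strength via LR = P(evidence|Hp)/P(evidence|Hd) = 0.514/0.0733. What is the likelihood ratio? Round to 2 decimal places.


Likelihood ratio calculation:
LR = P(E|Hp) / P(E|Hd)
LR = 0.514 / 0.0733
LR = 7.01

7.01


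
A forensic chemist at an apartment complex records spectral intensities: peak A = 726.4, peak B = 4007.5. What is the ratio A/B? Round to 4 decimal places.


Spectral peak ratio:
Peak A = 726.4 counts
Peak B = 4007.5 counts
Ratio = 726.4 / 4007.5 = 0.1813

0.1813


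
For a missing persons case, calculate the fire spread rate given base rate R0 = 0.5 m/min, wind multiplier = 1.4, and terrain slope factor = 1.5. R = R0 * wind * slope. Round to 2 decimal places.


Fire spread rate calculation:
R = R0 * wind_factor * slope_factor
= 0.5 * 1.4 * 1.5
= 0.7 * 1.5
= 1.05 m/min

1.05


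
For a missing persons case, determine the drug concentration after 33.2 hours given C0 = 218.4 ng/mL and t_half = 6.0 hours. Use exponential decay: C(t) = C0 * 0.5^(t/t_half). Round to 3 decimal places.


Drug concentration decay:
Number of half-lives = t / t_half = 33.2 / 6.0 = 5.533333
Decay factor = 0.5^5.533333 = 0.02159239
C(t) = 218.4 * 0.02159239 = 4.716 ng/mL

4.716


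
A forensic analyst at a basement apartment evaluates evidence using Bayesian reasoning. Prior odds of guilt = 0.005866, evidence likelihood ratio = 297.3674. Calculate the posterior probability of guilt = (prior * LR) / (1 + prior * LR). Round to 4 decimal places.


Bayesian evidence evaluation:
Posterior odds = prior_odds * LR = 0.005866 * 297.3674 = 1.744357
Posterior probability = posterior_odds / (1 + posterior_odds)
= 1.744357 / (1 + 1.744357)
= 1.744357 / 2.744357
= 0.6356

0.6356


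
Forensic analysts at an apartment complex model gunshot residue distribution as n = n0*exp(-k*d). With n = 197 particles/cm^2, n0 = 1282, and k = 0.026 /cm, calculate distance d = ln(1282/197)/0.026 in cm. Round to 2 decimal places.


GSR distance calculation:
n0/n = 1282 / 197 = 6.507614
ln(n0/n) = 1.872973
d = 1.872973 / 0.026 = 72.04 cm

72.04


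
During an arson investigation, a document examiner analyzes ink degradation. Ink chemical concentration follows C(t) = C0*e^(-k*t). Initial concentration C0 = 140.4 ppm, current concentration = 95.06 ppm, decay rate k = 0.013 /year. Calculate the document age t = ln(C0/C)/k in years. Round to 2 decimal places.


Document age estimation:
C0/C = 140.4 / 95.06 = 1.476962
ln(C0/C) = 0.389987
t = 0.389987 / 0.013 = 30.00 years

30.00


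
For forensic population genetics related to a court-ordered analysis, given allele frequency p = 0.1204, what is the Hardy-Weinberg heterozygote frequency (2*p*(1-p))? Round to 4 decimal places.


Hardy-Weinberg heterozygote frequency:
q = 1 - p = 1 - 0.1204 = 0.8796
2pq = 2 * 0.1204 * 0.8796 = 0.2118

0.2118


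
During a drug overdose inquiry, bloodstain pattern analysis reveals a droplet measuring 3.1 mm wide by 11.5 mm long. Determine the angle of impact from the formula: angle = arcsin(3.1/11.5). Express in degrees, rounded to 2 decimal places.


Blood spatter impact angle calculation:
width / length = 3.1 / 11.5 = 0.269565
angle = arcsin(0.269565)
angle = 15.64 degrees

15.64


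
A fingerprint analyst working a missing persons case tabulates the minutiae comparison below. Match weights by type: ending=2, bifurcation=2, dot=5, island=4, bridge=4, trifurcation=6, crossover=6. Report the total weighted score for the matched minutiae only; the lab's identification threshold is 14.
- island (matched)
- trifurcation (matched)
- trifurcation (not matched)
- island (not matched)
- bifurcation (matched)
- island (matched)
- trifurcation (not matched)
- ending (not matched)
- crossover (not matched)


Weighted minutiae match score:
  island: matched, +4 (running total 4)
  trifurcation: matched, +6 (running total 10)
  trifurcation: not matched, +0
  island: not matched, +0
  bifurcation: matched, +2 (running total 12)
  island: matched, +4 (running total 16)
  trifurcation: not matched, +0
  ending: not matched, +0
  crossover: not matched, +0
Total score = 16
Threshold = 14; verdict = identification

16


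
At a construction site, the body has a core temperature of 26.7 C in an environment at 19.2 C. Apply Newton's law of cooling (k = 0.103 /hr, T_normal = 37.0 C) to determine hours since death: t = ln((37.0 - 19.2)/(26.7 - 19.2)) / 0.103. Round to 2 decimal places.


Using Newton's law of cooling:
t = ln((T_normal - T_ambient) / (T_body - T_ambient)) / k
T_normal - T_ambient = 17.8
T_body - T_ambient = 7.5
Ratio = 2.373333
ln(ratio) = 0.864295
t = 0.864295 / 0.103 = 8.39 hours

8.39


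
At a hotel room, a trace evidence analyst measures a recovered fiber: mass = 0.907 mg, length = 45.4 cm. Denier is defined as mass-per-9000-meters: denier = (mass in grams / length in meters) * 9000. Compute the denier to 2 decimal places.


Denier calculation:
Mass in grams = 0.907 mg / 1000 = 0.000907 g
Length in meters = 45.4 cm / 100 = 0.454 m
Linear density = mass / length = 0.000907 / 0.454 = 0.0019978 g/m
Denier = (g/m) * 9000 = 0.0019978 * 9000 = 17.98

17.98


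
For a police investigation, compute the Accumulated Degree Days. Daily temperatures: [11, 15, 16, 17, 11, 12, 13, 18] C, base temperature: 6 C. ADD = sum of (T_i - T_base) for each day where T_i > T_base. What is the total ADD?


Computing ADD day by day:
Day 1: max(0, 11 - 6) = 5
Day 2: max(0, 15 - 6) = 9
Day 3: max(0, 16 - 6) = 10
Day 4: max(0, 17 - 6) = 11
Day 5: max(0, 11 - 6) = 5
Day 6: max(0, 12 - 6) = 6
Day 7: max(0, 13 - 6) = 7
Day 8: max(0, 18 - 6) = 12
Total ADD = 65

65


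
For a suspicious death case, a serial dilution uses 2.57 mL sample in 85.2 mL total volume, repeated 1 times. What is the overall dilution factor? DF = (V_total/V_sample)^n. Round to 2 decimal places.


Dilution factor calculation:
Single dilution = V_total / V_sample = 85.2 / 2.57 ≈ 33.151751
Number of dilutions = 1
Total DF = (85.2 / 2.57)^1 (full precision, rounded at the end) = 33.15

33.15


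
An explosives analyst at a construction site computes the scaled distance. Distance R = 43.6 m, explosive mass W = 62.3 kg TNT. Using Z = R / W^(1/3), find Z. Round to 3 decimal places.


Scaled distance calculation:
W^(1/3) = 62.3^(1/3) = 3.964265
Z = R / W^(1/3) = 43.6 / 3.964265
Z = 10.998 m/kg^(1/3)

10.998


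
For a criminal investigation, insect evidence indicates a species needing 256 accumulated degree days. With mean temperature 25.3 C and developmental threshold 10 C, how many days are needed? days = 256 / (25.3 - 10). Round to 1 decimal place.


Insect development time:
Effective temperature = avg_temp - T_base = 25.3 - 10 = 15.3 C
Days = ADD / effective_temp = 256 / 15.3 = 16.7 days

16.7


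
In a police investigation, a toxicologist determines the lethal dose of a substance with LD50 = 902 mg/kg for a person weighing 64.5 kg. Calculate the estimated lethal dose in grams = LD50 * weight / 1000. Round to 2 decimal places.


Lethal dose calculation:
Lethal dose = LD50 * body_weight / 1000
= 902 * 64.5 / 1000
= 58179 / 1000
= 58.18 g

58.18


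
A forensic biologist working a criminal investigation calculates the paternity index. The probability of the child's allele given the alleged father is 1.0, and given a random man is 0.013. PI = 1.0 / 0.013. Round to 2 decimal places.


Paternity Index calculation:
PI = P(allele|father) / P(allele|random)
PI = 1.0 / 0.013
PI = 76.92

76.92


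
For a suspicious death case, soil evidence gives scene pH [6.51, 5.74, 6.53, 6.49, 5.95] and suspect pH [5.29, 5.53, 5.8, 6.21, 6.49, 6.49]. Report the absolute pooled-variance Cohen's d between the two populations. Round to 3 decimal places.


Pooled-variance Cohen's d for soil pH comparison:
Scene mean = 31.22 / 5 = 6.244
Suspect mean = 35.81 / 6 = 5.968333
Scene sample variance s_s^2 = 0.13838
Suspect sample variance s_c^2 = 0.256657
Pooled variance = ((n_s-1)*s_s^2 + (n_c-1)*s_c^2) / (n_s + n_c - 2) = 0.204089
Pooled SD = sqrt(0.204089) = 0.451762
Mean difference = 0.275667
|d| = |0.275667| / 0.451762 = 0.610

0.610


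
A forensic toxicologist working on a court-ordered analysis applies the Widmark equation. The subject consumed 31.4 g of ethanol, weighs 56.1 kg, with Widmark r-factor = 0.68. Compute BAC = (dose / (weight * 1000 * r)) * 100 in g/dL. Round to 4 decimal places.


Applying the Widmark formula:
BAC = (dose_g / (body_wt * 1000 * r)) * 100
Denominator = 56.1 * 1000 * 0.68 = 38148
BAC = (31.4 / 38148) * 100
BAC = 0.0823 g/dL

0.0823


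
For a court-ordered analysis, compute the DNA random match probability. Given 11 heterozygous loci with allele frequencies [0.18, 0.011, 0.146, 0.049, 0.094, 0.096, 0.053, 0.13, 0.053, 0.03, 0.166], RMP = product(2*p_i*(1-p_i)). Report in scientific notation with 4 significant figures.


Computing RMP for 11 loci:
Locus 1: 2 * 0.18 * 0.82 = 0.2952
Locus 2: 2 * 0.011 * 0.989 = 0.021758
Locus 3: 2 * 0.146 * 0.854 = 0.249368
Locus 4: 2 * 0.049 * 0.951 = 0.093198
Locus 5: 2 * 0.094 * 0.906 = 0.170328
Locus 6: 2 * 0.096 * 0.904 = 0.173568
Locus 7: 2 * 0.053 * 0.947 = 0.100382
Locus 8: 2 * 0.13 * 0.87 = 0.2262
Locus 9: 2 * 0.053 * 0.947 = 0.100382
Locus 10: 2 * 0.03 * 0.97 = 0.0582
Locus 11: 2 * 0.166 * 0.834 = 0.276888
RMP = 1.621e-10

1.621e-10


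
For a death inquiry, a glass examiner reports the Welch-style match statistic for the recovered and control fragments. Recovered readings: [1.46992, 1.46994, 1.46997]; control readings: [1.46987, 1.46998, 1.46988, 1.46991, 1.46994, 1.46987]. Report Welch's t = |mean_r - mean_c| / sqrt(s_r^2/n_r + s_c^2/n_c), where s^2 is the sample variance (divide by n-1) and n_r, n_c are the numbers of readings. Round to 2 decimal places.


Welch's t-criterion for glass RI comparison:
Recovered mean = sum / n_r = 4.40983 / 3 = 1.4699433
Control mean = sum / n_c = 8.81945 / 6 = 1.4699083
Recovered sample variance s_r^2 = 6.33333e-10
Control sample variance s_c^2 = 1.97667e-09
Welch SE (unpooled) = sqrt(s_r^2/n_r + s_c^2/n_c) = sqrt(2.11111e-10 + 3.29444e-10) = sqrt(5.40555e-10) = 2.32498e-05
|mean_r - mean_c| = 3.5e-05
t = 3.5e-05 / 2.32498e-05 = 1.51

1.51


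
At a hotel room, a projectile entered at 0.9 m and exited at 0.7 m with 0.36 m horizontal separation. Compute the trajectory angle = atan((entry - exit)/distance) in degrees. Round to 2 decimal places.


Bullet trajectory angle:
Height difference = 0.9 - 0.7 = 0.2 m
angle = atan(0.2 / 0.36)
angle = atan(0.555556)
angle = 29.05 degrees

29.05


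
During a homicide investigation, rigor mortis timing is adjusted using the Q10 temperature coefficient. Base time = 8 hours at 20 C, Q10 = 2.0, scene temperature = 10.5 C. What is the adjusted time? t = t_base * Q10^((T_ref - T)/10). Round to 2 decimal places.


Rigor mortis time adjustment:
Exponent = (T_ref - T_actual) / 10 = (20 - 10.5) / 10 = 0.95
Q10 factor = 2.0^0.95 = 1.93187
t_adjusted = 8 * 1.93187 = 15.45 hours

15.45


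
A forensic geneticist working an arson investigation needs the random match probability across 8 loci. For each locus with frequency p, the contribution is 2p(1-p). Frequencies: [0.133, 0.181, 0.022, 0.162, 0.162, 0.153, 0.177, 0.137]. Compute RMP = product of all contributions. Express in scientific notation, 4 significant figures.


Computing RMP for 8 loci:
Locus 1: 2 * 0.133 * 0.867 = 0.230622
Locus 2: 2 * 0.181 * 0.819 = 0.296478
Locus 3: 2 * 0.022 * 0.978 = 0.043032
Locus 4: 2 * 0.162 * 0.838 = 0.271512
Locus 5: 2 * 0.162 * 0.838 = 0.271512
Locus 6: 2 * 0.153 * 0.847 = 0.259182
Locus 7: 2 * 0.177 * 0.823 = 0.291342
Locus 8: 2 * 0.137 * 0.863 = 0.236462
RMP = 3.873e-06

3.873e-06


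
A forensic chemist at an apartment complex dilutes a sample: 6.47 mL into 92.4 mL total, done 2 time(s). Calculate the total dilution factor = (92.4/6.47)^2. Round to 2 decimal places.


Dilution factor calculation:
Single dilution = V_total / V_sample = 92.4 / 6.47 ≈ 14.281298
Number of dilutions = 2
Total DF = (92.4 / 6.47)^2 (full precision, rounded at the end) = 203.96

203.96


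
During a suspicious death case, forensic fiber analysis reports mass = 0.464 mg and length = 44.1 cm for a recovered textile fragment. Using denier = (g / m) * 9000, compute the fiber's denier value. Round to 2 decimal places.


Denier calculation:
Mass in grams = 0.464 mg / 1000 = 0.000464 g
Length in meters = 44.1 cm / 100 = 0.441 m
Linear density = mass / length = 0.000464 / 0.441 = 0.00105215 g/m
Denier = (g/m) * 9000 = 0.00105215 * 9000 = 9.47

9.47


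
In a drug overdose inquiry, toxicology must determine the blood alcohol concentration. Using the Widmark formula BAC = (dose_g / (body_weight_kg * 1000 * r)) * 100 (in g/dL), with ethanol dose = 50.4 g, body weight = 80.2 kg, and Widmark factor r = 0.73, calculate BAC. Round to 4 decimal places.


Applying the Widmark formula:
BAC = (dose_g / (body_wt * 1000 * r)) * 100
Denominator = 80.2 * 1000 * 0.73 = 58546
BAC = (50.4 / 58546) * 100
BAC = 0.0861 g/dL

0.0861


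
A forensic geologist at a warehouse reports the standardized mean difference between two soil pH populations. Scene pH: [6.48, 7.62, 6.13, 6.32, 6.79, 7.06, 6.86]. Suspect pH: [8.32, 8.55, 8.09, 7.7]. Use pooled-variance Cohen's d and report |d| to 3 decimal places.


Pooled-variance Cohen's d for soil pH comparison:
Scene mean = 47.26 / 7 = 6.751429
Suspect mean = 32.66 / 4 = 8.165
Scene sample variance s_s^2 = 0.251481
Suspect sample variance s_c^2 = 0.131367
Pooled variance = ((n_s-1)*s_s^2 + (n_c-1)*s_c^2) / (n_s + n_c - 2) = 0.211443
Pooled SD = sqrt(0.211443) = 0.459829
Mean difference = -1.413571
|d| = |-1.413571| / 0.459829 = 3.074

3.074


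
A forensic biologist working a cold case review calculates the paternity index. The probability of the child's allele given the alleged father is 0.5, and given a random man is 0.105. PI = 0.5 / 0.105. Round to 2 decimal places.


Paternity Index calculation:
PI = P(allele|father) / P(allele|random)
PI = 0.5 / 0.105
PI = 4.76

4.76


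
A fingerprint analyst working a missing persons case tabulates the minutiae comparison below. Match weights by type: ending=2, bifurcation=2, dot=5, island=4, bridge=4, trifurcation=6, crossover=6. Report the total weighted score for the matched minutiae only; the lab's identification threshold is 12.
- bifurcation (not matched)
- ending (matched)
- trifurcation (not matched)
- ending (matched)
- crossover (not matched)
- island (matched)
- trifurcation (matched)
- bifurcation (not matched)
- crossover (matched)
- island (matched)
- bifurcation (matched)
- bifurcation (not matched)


Weighted minutiae match score:
  bifurcation: not matched, +0
  ending: matched, +2 (running total 2)
  trifurcation: not matched, +0
  ending: matched, +2 (running total 4)
  crossover: not matched, +0
  island: matched, +4 (running total 8)
  trifurcation: matched, +6 (running total 14)
  bifurcation: not matched, +0
  crossover: matched, +6 (running total 20)
  island: matched, +4 (running total 24)
  bifurcation: matched, +2 (running total 26)
  bifurcation: not matched, +0
Total score = 26
Threshold = 12; verdict = identification

26


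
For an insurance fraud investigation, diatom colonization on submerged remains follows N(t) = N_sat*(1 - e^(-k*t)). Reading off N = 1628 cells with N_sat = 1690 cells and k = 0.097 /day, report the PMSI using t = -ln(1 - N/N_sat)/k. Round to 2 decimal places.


PMSI from diatom colonization curve:
N / N_sat = 1628 / 1690 = 0.963314
1 - N/N_sat = 0.036686
ln(1 - N/N_sat) = -3.30536
t = -ln(1 - N/N_sat) / k = -(-3.30536) / 0.097 = 34.08 days

34.08


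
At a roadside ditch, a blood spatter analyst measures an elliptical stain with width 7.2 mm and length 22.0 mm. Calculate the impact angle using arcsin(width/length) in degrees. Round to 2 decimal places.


Blood spatter impact angle calculation:
width / length = 7.2 / 22.0 = 0.327273
angle = arcsin(0.327273)
angle = 19.10 degrees

19.10


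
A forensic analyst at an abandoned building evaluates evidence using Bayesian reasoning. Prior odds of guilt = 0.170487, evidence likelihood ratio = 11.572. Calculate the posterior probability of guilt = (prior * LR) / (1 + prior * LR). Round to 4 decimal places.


Bayesian evidence evaluation:
Posterior odds = prior_odds * LR = 0.170487 * 11.572 = 1.972876
Posterior probability = posterior_odds / (1 + posterior_odds)
= 1.972876 / (1 + 1.972876)
= 1.972876 / 2.972876
= 0.6636

0.6636
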